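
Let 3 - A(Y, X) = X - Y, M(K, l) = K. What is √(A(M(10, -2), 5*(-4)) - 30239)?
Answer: I*√30206 ≈ 173.8*I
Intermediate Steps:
A(Y, X) = 3 + Y - X (A(Y, X) = 3 - (X - Y) = 3 + (Y - X) = 3 + Y - X)
√(A(M(10, -2), 5*(-4)) - 30239) = √((3 + 10 - 5*(-4)) - 30239) = √((3 + 10 - 1*(-20)) - 30239) = √((3 + 10 + 20) - 30239) = √(33 - 30239) = √(-30206) = I*√30206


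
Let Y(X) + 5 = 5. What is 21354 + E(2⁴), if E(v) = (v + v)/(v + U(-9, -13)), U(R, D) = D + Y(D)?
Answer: 64094/3 ≈ 21365.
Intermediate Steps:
Y(X) = 0 (Y(X) = -5 + 5 = 0)
U(R, D) = D (U(R, D) = D + 0 = D)
E(v) = 2*v/(-13 + v) (E(v) = (v + v)/(v - 13) = (2*v)/(-13 + v) = 2*v/(-13 + v))
21354 + E(2⁴) = 21354 + 2*2⁴/(-13 + 2⁴) = 21354 + 2*16/(-13 + 16) = 21354 + 2*16/3 = 21354 + 2*16*(⅓) = 21354 + 32/3 = 64094/3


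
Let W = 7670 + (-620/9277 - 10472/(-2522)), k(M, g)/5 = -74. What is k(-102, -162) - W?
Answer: -94102100432/11698297 ≈ -8044.1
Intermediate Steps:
k(M, g) = -370 (k(M, g) = 5*(-74) = -370)
W = 89773730542/11698297 (W = 7670 + (-620*1/9277 - 10472*(-1/2522)) = 7670 + (-620/9277 + 5236/1261) = 7670 + 47792552/11698297 = 89773730542/11698297 ≈ 7674.1)
k(-102, -162) - W = -370 - 1*89773730542/11698297 = -370 - 89773730542/11698297 = -94102100432/11698297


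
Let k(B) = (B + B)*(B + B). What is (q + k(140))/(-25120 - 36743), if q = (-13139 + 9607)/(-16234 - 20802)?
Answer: -725906483/572789517 ≈ -1.2673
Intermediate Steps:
k(B) = 4*B² (k(B) = (2*B)*(2*B) = 4*B²)
q = 883/9259 (q = -3532/(-37036) = -3532*(-1/37036) = 883/9259 ≈ 0.095367)
(q + k(140))/(-25120 - 36743) = (883/9259 + 4*140²)/(-25120 - 36743) = (883/9259 + 4*19600)/(-61863) = (883/9259 + 78400)*(-1/61863) = (725906483/9259)*(-1/61863) = -725906483/572789517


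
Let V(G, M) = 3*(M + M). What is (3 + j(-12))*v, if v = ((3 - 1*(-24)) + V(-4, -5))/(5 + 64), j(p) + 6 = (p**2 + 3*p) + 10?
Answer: -5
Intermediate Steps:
V(G, M) = 6*M (V(G, M) = 3*(2*M) = 6*M)
j(p) = 4 + p**2 + 3*p (j(p) = -6 + ((p**2 + 3*p) + 10) = -6 + (10 + p**2 + 3*p) = 4 + p**2 + 3*p)
v = -1/23 (v = ((3 - 1*(-24)) + 6*(-5))/(5 + 64) = ((3 + 24) - 30)/69 = (27 - 30)*(1/69) = -3*1/69 = -1/23 ≈ -0.043478)
(3 + j(-12))*v = (3 + (4 + (-12)**2 + 3*(-12)))*(-1/23) = (3 + (4 + 144 - 36))*(-1/23) = (3 + 112)*(-1/23) = 115*(-1/23) = -5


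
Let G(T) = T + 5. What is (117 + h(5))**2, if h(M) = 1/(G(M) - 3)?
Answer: 672400/49 ≈ 13722.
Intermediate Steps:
G(T) = 5 + T
h(M) = 1/(2 + M) (h(M) = 1/((5 + M) - 3) = 1/(2 + M))
(117 + h(5))**2 = (117 + 1/(2 + 5))**2 = (117 + 1/7)**2 = (820/7)**2 = 672400/49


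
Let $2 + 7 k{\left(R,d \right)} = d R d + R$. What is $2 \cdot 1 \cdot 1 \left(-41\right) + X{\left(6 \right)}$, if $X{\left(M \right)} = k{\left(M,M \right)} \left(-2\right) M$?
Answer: $- \frac{3214}{7} \approx -459.14$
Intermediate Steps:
$k{\left(R,d \right)} = - \frac{2}{7} + \frac{R}{7} + \frac{R d^{2}}{7}$ ($k{\left(R,d \right)} = - \frac{2}{7} + \frac{d R d + R}{7} = - \frac{2}{7} + \frac{R d d + R}{7} = - \frac{2}{7} + \frac{R d^{2} + R}{7} = - \frac{2}{7} + \frac{R + R d^{2}}{7} = - \frac{2}{7} + \left(\frac{R}{7} + \frac{R d^{2}}{7}\right) = - \frac{2}{7} + \frac{R}{7} + \frac{R d^{2}}{7}$)
$X{\left(M \right)} = M \left(\frac{4}{7} - \frac{2 M}{7} - \frac{2 M^{3}}{7}\right)$ ($X{\left(M \right)} = \left(- \frac{2}{7} + \frac{M}{7} + \frac{M M^{2}}{7}\right) \left(-2\right) M = \left(- \frac{2}{7} + \frac{M}{7} + \frac{M^{3}}{7}\right) \left(-2\right) M = \left(\frac{4}{7} - \frac{2 M}{7} - \frac{2 M^{3}}{7}\right) M = M \left(\frac{4}{7} - \frac{2 M}{7} - \frac{2 M^{3}}{7}\right)$)
$2 \cdot 1 \cdot 1 \left(-41\right) + X{\left(6 \right)} = 2 \cdot 1 \cdot 1 \left(-41\right) + \frac{2}{7} \cdot 6 \left(2 - 6 - 6^{3}\right) = 2 \cdot 1 \left(-41\right) + \frac{2}{7} \cdot 6 \left(2 - 6 - 216\right) = 2 \left(-41\right) + \frac{2}{7} \cdot 6 \left(2 - 6 - 216\right) = -82 + \frac{2}{7} \cdot 6 \left(-220\right) = -82 - \frac{2640}{7} = - \frac{3214}{7}$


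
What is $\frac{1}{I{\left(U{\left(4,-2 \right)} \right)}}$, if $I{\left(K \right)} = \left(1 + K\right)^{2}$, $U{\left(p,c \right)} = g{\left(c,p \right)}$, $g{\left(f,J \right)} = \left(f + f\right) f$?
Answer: $\frac{1}{81} \approx 0.012346$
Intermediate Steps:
$g{\left(f,J \right)} = 2 f^{2}$ ($g{\left(f,J \right)} = 2 f f = 2 f^{2}$)
$U{\left(p,c \right)} = 2 c^{2}$
$\frac{1}{I{\left(U{\left(4,-2 \right)} \right)}} = \frac{1}{\left(1 + 2 \left(-2\right)^{2}\right)^{2}} = \frac{1}{\left(1 + 2 \cdot 4\right)^{2}} = \frac{1}{\left(1 + 8\right)^{2}} = \frac{1}{9^{2}} = \frac{1}{81}$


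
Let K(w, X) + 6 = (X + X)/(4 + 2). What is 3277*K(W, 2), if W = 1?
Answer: -52432/3 ≈ -17477.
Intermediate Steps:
K(w, X) = -6 + X/3 (K(w, X) = -6 + (X + X)/(4 + 2) = -6 + (2*X)/6 = -6 + (2*X)*(⅙) = -6 + X/3)
3277*K(W, 2) = 3277*(-6 + (⅓)*2) = 3277*(-6 + ⅔) = 3277*(-16/3) = -52432/3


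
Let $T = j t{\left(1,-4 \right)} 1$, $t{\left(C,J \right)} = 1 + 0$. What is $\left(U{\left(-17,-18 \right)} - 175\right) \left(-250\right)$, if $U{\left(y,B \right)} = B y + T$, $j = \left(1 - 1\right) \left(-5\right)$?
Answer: $-32750$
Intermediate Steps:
$t{\left(C,J \right)} = 1$
$j = 0$ ($j = 0 \left(-5\right) = 0$)
$T = 0$ ($T = 0 \cdot 1 \cdot 1 = 0 \cdot 1 = 0$)
$U{\left(y,B \right)} = B y$ ($U{\left(y,B \right)} = B y + 0 = B y$)
$\left(U{\left(-17,-18 \right)} - 175\right) \left(-250\right) = \left(\left(-18\right) \left(-17\right) - 175\right) \left(-250\right) = \left(306 - 175\right) \left(-250\right) = 131 \left(-250\right) = -32750$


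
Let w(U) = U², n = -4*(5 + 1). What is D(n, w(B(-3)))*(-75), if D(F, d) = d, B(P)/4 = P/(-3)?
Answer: -1200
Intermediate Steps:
n = -24 (n = -4*6 = -24)
B(P) = -4*P/3 (B(P) = 4*(P/(-3)) = 4*(P*(-⅓)) = 4*(-P/3) = -4*P/3)
D(n, w(B(-3)))*(-75) = (-4/3*(-3))²*(-75) = 4²*(-75) = 16*(-75) = -1200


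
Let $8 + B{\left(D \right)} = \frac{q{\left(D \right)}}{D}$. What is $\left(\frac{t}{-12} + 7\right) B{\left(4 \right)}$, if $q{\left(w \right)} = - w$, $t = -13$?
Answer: $- \frac{291}{4} \approx -72.75$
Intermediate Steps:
$B{\left(D \right)} = -9$ ($B{\left(D \right)} = -8 + \frac{\left(-1\right) D}{D} = -8 - 1 = -9$)
$\left(\frac{t}{-12} + 7\right) B{\left(4 \right)} = \left(- \frac{13}{-12} + 7\right) \left(-9\right) = \left(\left(-13\right) \left(- \frac{1}{12}\right) + 7\right) \left(-9\right) = \left(\frac{13}{12} + 7\right) \left(-9\right) = \frac{97}{12} \left(-9\right) = - \frac{291}{4}$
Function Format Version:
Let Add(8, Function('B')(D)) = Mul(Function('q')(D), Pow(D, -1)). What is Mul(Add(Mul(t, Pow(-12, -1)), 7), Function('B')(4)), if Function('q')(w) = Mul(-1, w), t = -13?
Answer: Rational(-291, 4) ≈ -72.750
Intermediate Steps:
Function('B')(D) = -9 (Function('B')(D) = Add(-8, Mul(Mul(-1, D), Pow(D, -1))) = Add(-8, -1) = -9)
Mul(Add(Mul(t, Pow(-12, -1)), 7), Function('B')(4)) = Mul(Add(Mul(-13, Pow(-12, -1)), 7), -9) = Mul(Add(Mul(-13, Rational(-1, 12)), 7), -9) = Mul(Add(Rational(13, 12), 7), -9) = Mul(Rational(97, 12), -9) = Rational(-291, 4)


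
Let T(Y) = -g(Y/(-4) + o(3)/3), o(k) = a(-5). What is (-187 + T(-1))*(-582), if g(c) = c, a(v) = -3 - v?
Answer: 218735/2 ≈ 1.0937e+5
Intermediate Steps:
o(k) = 2 (o(k) = -3 - 1*(-5) = -3 + 5 = 2)
T(Y) = -⅔ + Y/4 (T(Y) = -(Y/(-4) + 2/3) = -(Y*(-¼) + 2*(⅓)) = -(-Y/4 + ⅔) = -(⅔ - Y/4) = -⅔ + Y/4)
(-187 + T(-1))*(-582) = (-187 + (-⅔ + (¼)*(-1)))*(-582) = (-187 + (-⅔ - ¼))*(-582) = (-187 - 11/12)*(-582) = -2255/12*(-582) = 218735/2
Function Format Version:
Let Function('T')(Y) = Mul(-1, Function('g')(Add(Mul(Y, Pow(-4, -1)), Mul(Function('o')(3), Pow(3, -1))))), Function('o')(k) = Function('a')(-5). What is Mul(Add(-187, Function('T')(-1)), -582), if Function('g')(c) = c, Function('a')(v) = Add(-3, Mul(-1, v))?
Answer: Rational(218735, 2) ≈ 1.0937e+5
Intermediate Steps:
Function('o')(k) = 2 (Function('o')(k) = Add(-3, Mul(-1, -5)) = Add(-3, 5) = 2)
Function('T')(Y) = Add(Rational(-2, 3), Mul(Rational(1, 4), Y)) (Function('T')(Y) = Mul(-1, Add(Mul(Y, Pow(-4, -1)), Mul(2, Pow(3, -1)))) = Mul(-1, Add(Mul(Y, Rational(-1, 4)), Mul(2, Rational(1, 3)))) = Mul(-1, Add(Mul(Rational(-1, 4), Y), Rational(2, 3))) = Mul(-1, Add(Rational(2, 3), Mul(Rational(-1, 4), Y))) = Add(Rational(-2, 3), Mul(Rational(1, 4), Y)))
Mul(Add(-187, Function('T')(-1)), -582) = Mul(Add(-187, Add(Rational(-2, 3), Mul(Rational(1, 4), -1))), -582) = Mul(Add(-187, Add(Rational(-2, 3), Rational(-1, 4))), -582) = Mul(Add(-187, Rational(-11, 12)), -582) = Mul(Rational(-2255, 12), -582) = Rational(218735, 2)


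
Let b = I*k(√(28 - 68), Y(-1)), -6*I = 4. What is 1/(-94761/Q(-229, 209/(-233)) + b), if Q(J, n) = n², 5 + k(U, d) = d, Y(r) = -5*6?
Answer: -131043/15430382117 ≈ -8.4925e-6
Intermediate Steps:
Y(r) = -30
k(U, d) = -5 + d
I = -⅔ (I = -⅙*4 = -⅔ ≈ -0.66667)
b = 70/3 (b = -2*(-5 - 30)/3 = -⅔*(-35) = 70/3 ≈ 23.333)
1/(-94761/Q(-229, 209/(-233)) + b) = 1/(-94761/((209/(-233))²) + 70/3) = 1/(-94761/((209*(-1/233))²) + 70/3) = 1/(-94761/((-209/233)²) + 70/3) = 1/(-94761/43681/54289 + 70/3) = 1/(-94761*54289/43681 + 70/3) = 1/(-5144479929/43681 + 70/3) = 1/(-15430382117/131043) = -131043/15430382117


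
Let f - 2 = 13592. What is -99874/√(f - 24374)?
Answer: 49937*I*√55/385 ≈ 961.93*I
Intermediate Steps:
f = 13594 (f = 2 + 13592 = 13594)
-99874/√(f - 24374) = -99874/√(13594 - 24374) = -99874*(-I*√55/770) = -(-49937)*I*√55/385 = 49937*I*√55/385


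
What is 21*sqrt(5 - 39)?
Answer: 21*I*sqrt(34) ≈ 122.45*I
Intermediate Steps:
21*sqrt(5 - 39) = 21*sqrt(-34) = 21*(I*sqrt(34)) = 21*I*sqrt(34)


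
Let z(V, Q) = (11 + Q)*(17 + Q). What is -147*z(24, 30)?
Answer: -283269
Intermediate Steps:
-147*z(24, 30) = -147*(187 + 30² + 28*30) = -147*(187 + 900 + 840) = -147*1927 = -283269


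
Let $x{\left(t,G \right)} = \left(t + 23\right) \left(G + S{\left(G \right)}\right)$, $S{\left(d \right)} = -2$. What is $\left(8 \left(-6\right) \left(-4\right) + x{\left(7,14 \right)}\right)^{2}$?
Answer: $304704$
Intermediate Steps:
$x{\left(t,G \right)} = \left(-2 + G\right) \left(23 + t\right)$ ($x{\left(t,G \right)} = \left(t + 23\right) \left(G - 2\right) = \left(23 + t\right) \left(-2 + G\right) = \left(-2 + G\right) \left(23 + t\right)$)
$\left(8 \left(-6\right) \left(-4\right) + x{\left(7,14 \right)}\right)^{2} = \left(8 \left(-6\right) \left(-4\right) + \left(-46 - 14 + 23 \cdot 14 + 14 \cdot 7\right)\right)^{2} = \left(\left(-48\right) \left(-4\right) + \left(-46 - 14 + 322 + 98\right)\right)^{2} = \left(192 + 360\right)^{2} = 552^{2} = 304704$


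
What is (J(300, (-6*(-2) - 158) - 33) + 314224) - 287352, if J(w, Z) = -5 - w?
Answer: 26567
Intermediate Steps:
(J(300, (-6*(-2) - 158) - 33) + 314224) - 287352 = ((-5 - 1*300) + 314224) - 287352 = ((-5 - 300) + 314224) - 287352 = (-305 + 314224) - 287352 = 313919 - 287352 = 26567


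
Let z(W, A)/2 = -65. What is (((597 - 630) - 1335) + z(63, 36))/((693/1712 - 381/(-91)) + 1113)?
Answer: -233376416/174111831 ≈ -1.3404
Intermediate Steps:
z(W, A) = -130 (z(W, A) = 2*(-65) = -130)
(((597 - 630) - 1335) + z(63, 36))/((693/1712 - 381/(-91)) + 1113) = (((597 - 630) - 1335) - 130)/((693/1712 - 381/(-91)) + 1113) = ((-33 - 1335) - 130)/((693*(1/1712) - 381*(-1/91)) + 1113) = (-1368 - 130)/((693/1712 + 381/91) + 1113) = -1498/(715335/155792 + 1113) = -1498/174111831/155792 = -1498*155792/174111831 = -233376416/174111831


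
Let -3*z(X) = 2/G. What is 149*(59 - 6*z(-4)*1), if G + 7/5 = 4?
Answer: 117263/13 ≈ 9020.2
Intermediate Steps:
G = 13/5 (G = -7/5 + 4 = 13/5 ≈ 2.6000)
z(X) = -10/39 (z(X) = -2/(3*13/5) = -2*5/(3*13) = -⅓*10/13 = -10/39)
149*(59 - 6*z(-4)*1) = 149*(59 - 6*(-10/39*1)) = 149*(59 - (-20)/13) = 149*(59 - 6*(-10/39)) = 149*(59 + 20/13) = 149*(787/13) = 117263/13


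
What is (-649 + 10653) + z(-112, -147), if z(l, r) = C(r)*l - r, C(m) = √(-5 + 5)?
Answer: 10151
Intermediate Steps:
C(m) = 0 (C(m) = √0 = 0)
z(l, r) = -r (z(l, r) = 0*l - r = 0 - r = -r)
(-649 + 10653) + z(-112, -147) = (-649 + 10653) - 1*(-147) = 10004 + 147 = 10151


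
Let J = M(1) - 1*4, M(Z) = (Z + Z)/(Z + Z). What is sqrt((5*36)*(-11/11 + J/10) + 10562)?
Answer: 2*sqrt(2582) ≈ 101.63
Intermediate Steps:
M(Z) = 1 (M(Z) = (2*Z)/((2*Z)) = (2*Z)*(1/(2*Z)) = 1)
J = -3 (J = 1 - 1*4 = 1 - 4 = -3)
sqrt((5*36)*(-11/11 + J/10) + 10562) = sqrt((5*36)*(-11/11 - 3/10) + 10562) = sqrt(180*(-11*1/11 - 3*1/10) + 10562) = sqrt(180*(-1 - 3/10) + 10562) = sqrt(180*(-13/10) + 10562) = sqrt(-234 + 10562) = sqrt(10328) = 2*sqrt(2582)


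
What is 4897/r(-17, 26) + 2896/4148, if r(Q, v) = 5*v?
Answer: 5172309/134810 ≈ 38.367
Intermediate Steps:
4897/r(-17, 26) + 2896/4148 = 4897/((5*26)) + 2896/4148 = 4897/130 + 2896*(1/4148) = 4897*(1/130) + 724/1037 = 4897/130 + 724/1037 = 5172309/134810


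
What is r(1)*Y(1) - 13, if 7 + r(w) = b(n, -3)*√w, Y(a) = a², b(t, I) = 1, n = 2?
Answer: -19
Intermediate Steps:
r(w) = -7 + √w (r(w) = -7 + 1*√w = -7 + √w)
r(1)*Y(1) - 13 = (-7 + √1)*1² - 13 = (-7 + 1)*1 - 13 = -6*1 - 13 = -6 - 13 = -19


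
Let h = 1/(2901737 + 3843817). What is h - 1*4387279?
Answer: -29594627407565/6745554 ≈ -4.3873e+6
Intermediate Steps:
h = 1/6745554 ≈ 1.4825e-7
h - 1*4387279 = 1/6745554 - 1*4387279 = 1/6745554 - 4387279 = -29594627407565/6745554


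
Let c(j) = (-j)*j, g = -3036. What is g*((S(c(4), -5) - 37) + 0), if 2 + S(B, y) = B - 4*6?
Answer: 239844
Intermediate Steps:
c(j) = -j²
S(B, y) = -26 + B (S(B, y) = -2 + (B - 4*6) = -2 + (B - 24) = -2 + (-24 + B) = -26 + B)
g*((S(c(4), -5) - 37) + 0) = -3036*(((-26 - 1*4²) - 37) + 0) = -3036*(((-26 - 1*16) - 37) + 0) = -3036*(((-26 - 16) - 37) + 0) = -3036*((-42 - 37) + 0) = -3036*(-79 + 0) = -3036*(-79) = 239844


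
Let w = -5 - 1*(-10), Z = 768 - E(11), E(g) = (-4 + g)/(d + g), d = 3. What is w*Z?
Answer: 7675/2 ≈ 3837.5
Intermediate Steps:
E(g) = (-4 + g)/(3 + g)
Z = 1535/2 (Z = 768 - (-4 + 11)/(3 + 11) = 768 - 7/14 = 768 - 1*½ = 768 - ½ = 1535/2 ≈ 767.50)
w = 5 (w = -5 + 10 = 5)
w*Z = 5*(1535/2) = 7675/2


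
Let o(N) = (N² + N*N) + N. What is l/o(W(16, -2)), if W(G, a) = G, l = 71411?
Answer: 71411/528 ≈ 135.25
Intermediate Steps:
o(N) = N + 2*N² (o(N) = (N² + N²) + N = 2*N² + N = N + 2*N²)
l/o(W(16, -2)) = 71411/((16*(1 + 2*16))) = 71411/((16*(1 + 32))) = 71411/((16*33)) = 71411/528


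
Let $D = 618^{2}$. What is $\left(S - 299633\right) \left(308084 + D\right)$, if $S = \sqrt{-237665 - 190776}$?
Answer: $-206749167064 + 690008 i \sqrt{428441} \approx -2.0675 \cdot 10^{11} + 4.5165 \cdot 10^{8} i$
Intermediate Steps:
$S = i \sqrt{428441}$ ($S = \sqrt{-428441} = i \sqrt{428441} \approx 654.55 i$)
$D = 381924$
$\left(S - 299633\right) \left(308084 + D\right) = \left(i \sqrt{428441} - 299633\right) \left(308084 + 381924\right) = \left(-299633 + i \sqrt{428441}\right) 690008 = -206749167064 + 690008 i \sqrt{428441}$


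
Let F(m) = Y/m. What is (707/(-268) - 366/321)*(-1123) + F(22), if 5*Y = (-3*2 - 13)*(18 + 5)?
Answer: 6685663219/1577180 ≈ 4239.0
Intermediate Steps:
Y = -437/5 (Y = ((-3*2 - 13)*(18 + 5))/5 = ((-6 - 13)*23)/5 = (-19*23)/5 = (⅕)*(-437) = -437/5 ≈ -87.400)
F(m) = -437/(5*m)
(707/(-268) - 366/321)*(-1123) + F(22) = (707/(-268) - 366/321)*(-1123) - 437/5/22 = (707*(-1/268) - 366*1/321)*(-1123) - 437/5*1/22 = (-707/268 - 122/107)*(-1123) - 437/110 = -108345/28676*(-1123) - 437/110 = 121671435/28676 - 437/110 = 6685663219/1577180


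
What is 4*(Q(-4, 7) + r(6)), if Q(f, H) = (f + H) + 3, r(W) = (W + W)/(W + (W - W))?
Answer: 32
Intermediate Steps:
r(W) = 2 (r(W) = (2*W)/(W + 0) = (2*W)/W = 2)
Q(f, H) = 3 + H + f (Q(f, H) = (H + f) + 3 = 3 + H + f)
4*(Q(-4, 7) + r(6)) = 4*((3 + 7 - 4) + 2) = 4*(6 + 2) = 4*8 = 32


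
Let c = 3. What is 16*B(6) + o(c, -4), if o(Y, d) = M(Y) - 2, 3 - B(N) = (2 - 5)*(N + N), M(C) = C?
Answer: 625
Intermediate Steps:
B(N) = 3 + 6*N (B(N) = 3 - (2 - 5)*(N + N) = 3 - (-3)*2*N = 3 - (-6)*N = 3 + 6*N)
o(Y, d) = -2 + Y (o(Y, d) = Y - 2 = -2 + Y)
16*B(6) + o(c, -4) = 16*(3 + 6*6) + (-2 + 3) = 16*(3 + 36) + 1 = 16*39 + 1 = 624 + 1 = 625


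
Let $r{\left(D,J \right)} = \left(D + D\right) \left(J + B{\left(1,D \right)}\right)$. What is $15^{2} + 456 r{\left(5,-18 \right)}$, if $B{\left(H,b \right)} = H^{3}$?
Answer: $-77295$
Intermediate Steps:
$r{\left(D,J \right)} = 2 D \left(1 + J\right)$ ($r{\left(D,J \right)} = \left(D + D\right) \left(J + 1^{3}\right) = 2 D \left(J + 1\right) = 2 D \left(1 + J\right)$)
$15^{2} + 456 r{\left(5,-18 \right)} = 15^{2} + 456 \cdot 2 \cdot 5 \left(1 - 18\right) = 225 + 456 \cdot 2 \cdot 5 \left(-17\right) = 225 + 456 \left(-170\right) = 225 - 77520 = -77295$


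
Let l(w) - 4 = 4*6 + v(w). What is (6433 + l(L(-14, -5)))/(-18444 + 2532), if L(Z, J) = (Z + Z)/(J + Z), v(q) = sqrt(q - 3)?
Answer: -497/1224 - I*sqrt(551)/302328 ≈ -0.40605 - 7.7642e-5*I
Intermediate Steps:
v(q) = sqrt(-3 + q)
L(Z, J) = 2*Z/(J + Z) (L(Z, J) = (2*Z)/(J + Z) = 2*Z/(J + Z))
l(w) = 28 + sqrt(-3 + w) (l(w) = 4 + (4*6 + sqrt(-3 + w)) = 4 + (24 + sqrt(-3 + w)) = 28 + sqrt(-3 + w))
(6433 + l(L(-14, -5)))/(-18444 + 2532) = (6433 + (28 + sqrt(-3 + 2*(-14)/(-5 - 14))))/(-18444 + 2532) = (6433 + (28 + sqrt(-3 + 2*(-14)/(-19))))/(-15912) = (6433 + (28 + sqrt(-3 + 2*(-14)*(-1/19))))*(-1/15912) = (6433 + (28 + sqrt(-3 + 28/19)))*(-1/15912) = (6433 + (28 + sqrt(-29/19)))*(-1/15912) = (6433 + (28 + I*sqrt(551)/19))*(-1/15912) = (6461 + I*sqrt(551)/19)*(-1/15912) = -497/1224 - I*sqrt(551)/302328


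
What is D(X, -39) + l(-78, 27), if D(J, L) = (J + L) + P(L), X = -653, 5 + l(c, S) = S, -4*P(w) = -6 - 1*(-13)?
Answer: -2687/4 ≈ -671.75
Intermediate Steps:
P(w) = -7/4 (P(w) = -(-6 - 1*(-13))/4 = -(-6 + 13)/4 = -¼*7 = -7/4)
l(c, S) = -5 + S
D(J, L) = -7/4 + J + L (D(J, L) = (J + L) - 7/4 = -7/4 + J + L)
D(X, -39) + l(-78, 27) = (-7/4 - 653 - 39) + (-5 + 27) = -2775/4 + 22 = -2687/4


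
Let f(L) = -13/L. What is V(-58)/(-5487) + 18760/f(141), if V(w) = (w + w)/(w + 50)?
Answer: -29027986217/142662 ≈ -2.0347e+5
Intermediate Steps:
V(w) = 2*w/(50 + w) (V(w) = (2*w)/(50 + w) = 2*w/(50 + w))
V(-58)/(-5487) + 18760/f(141) = (2*(-58)/(50 - 58))/(-5487) + 18760/((-13/141)) = (2*(-58)/(-8))*(-1/5487) + 18760/((-13*1/141)) = (2*(-58)*(-⅛))*(-1/5487) + 18760/(-13/141) = (29/2)*(-1/5487) + 18760*(-141/13) = -29/10974 - 2645160/13 = -29027986217/142662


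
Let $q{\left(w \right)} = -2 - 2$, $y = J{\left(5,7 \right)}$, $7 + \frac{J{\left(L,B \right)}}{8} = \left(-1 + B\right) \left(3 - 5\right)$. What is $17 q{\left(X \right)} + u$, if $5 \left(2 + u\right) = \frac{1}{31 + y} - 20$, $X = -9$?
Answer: $- \frac{44771}{605} \approx -74.002$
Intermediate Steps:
$J{\left(L,B \right)} = -40 - 16 B$ ($J{\left(L,B \right)} = -56 + 8 \left(-1 + B\right) \left(3 - 5\right) = -56 + 8 \left(-1 + B\right) \left(-2\right) = -56 + 8 \left(2 - 2 B\right) = -56 - \left(-16 + 16 B\right) = -40 - 16 B$)
$y = -152$ ($y = -40 - 112 = -152$)
$u = - \frac{3631}{605}$ ($u = -2 + \frac{\frac{1}{31 - 152} - 20}{5} = -2 + \frac{\frac{1}{-121} - 20}{5} = -2 + \frac{- \frac{1}{121} - 20}{5} = -2 + \frac{1}{5} \left(- \frac{2421}{121}\right) = -2 - \frac{2421}{605} = - \frac{3631}{605} \approx -6.0017$)
$q{\left(w \right)} = -4$ ($q{\left(w \right)} = -2 - 2 = -4$)
$17 q{\left(X \right)} + u = 17 \left(-4\right) - \frac{3631}{605} = -68 - \frac{3631}{605} = - \frac{44771}{605}$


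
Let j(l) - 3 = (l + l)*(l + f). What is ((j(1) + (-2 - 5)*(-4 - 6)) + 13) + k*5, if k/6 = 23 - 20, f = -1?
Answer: 176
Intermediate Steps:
j(l) = 3 + 2*l*(-1 + l) (j(l) = 3 + (l + l)*(l - 1) = 3 + (2*l)*(-1 + l) = 3 + 2*l*(-1 + l))
k = 18 (k = 6*(23 - 20) = 6*3 = 18)
((j(1) + (-2 - 5)*(-4 - 6)) + 13) + k*5 = (((3 - 2*1 + 2*1²) + (-2 - 5)*(-4 - 6)) + 13) + 18*5 = (((3 - 2 + 2*1) - 7*(-10)) + 13) + 90 = (((3 - 2 + 2) + 70) + 13) + 90 = ((3 + 70) + 13) + 90 = (73 + 13) + 90 = 86 + 90 = 176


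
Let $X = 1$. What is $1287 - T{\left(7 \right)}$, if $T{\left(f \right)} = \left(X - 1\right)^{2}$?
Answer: $1287$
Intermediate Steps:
$T{\left(f \right)} = 0$ ($T{\left(f \right)} = \left(1 - 1\right)^{2} = 0^{2} = 0$)
$1287 - T{\left(7 \right)} = 1287 - 0 = 1287 + 0 = 1287$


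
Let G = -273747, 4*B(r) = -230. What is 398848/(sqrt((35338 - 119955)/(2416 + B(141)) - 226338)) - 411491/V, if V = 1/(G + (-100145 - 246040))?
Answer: 255096438612 - 199424*I*sqrt(1259209730215)/266951395 ≈ 2.551e+11 - 838.29*I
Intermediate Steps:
B(r) = -115/2 (B(r) = (1/4)*(-230) = -115/2)
V = -1/619932 (V = 1/(-273747 + (-100145 - 246040)) = 1/(-273747 - 346185) = 1/(-619932) = -1/619932 ≈ -1.6131e-6)
398848/(sqrt((35338 - 119955)/(2416 + B(141)) - 226338)) - 411491/V = 398848/(sqrt((35338 - 119955)/(2416 - 115/2) - 226338)) - 411491/(-1/619932) = 398848/(sqrt(-84617/4717/2 - 226338)) - 411491*(-619932) = 398848/(sqrt(-84617*2/4717 - 226338)) + 255096438612 = 398848/(sqrt(-169234/4717 - 226338)) + 255096438612 = 398848/(sqrt(-1067805580/4717)) + 255096438612 = 398848/((2*I*sqrt(1259209730215)/4717)) + 255096438612 = 398848*(-I*sqrt(1259209730215)/533902790) + 255096438612 = -199424*I*sqrt(1259209730215)/266951395 + 255096438612 = 255096438612 - 199424*I*sqrt(1259209730215)/266951395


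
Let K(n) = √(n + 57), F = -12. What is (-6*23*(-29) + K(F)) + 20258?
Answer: 24260 + 3*√5 ≈ 24267.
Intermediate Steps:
K(n) = √(57 + n)
(-6*23*(-29) + K(F)) + 20258 = (-6*23*(-29) + √(57 - 12)) + 20258 = (-138*(-29) + √45) + 20258 = (4002 + 3*√5) + 20258 = 24260 + 3*√5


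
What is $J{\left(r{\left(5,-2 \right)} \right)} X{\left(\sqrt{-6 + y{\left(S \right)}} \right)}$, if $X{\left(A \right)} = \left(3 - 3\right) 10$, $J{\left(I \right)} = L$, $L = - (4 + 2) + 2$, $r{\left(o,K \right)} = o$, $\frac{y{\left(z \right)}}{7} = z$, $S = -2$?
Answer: $0$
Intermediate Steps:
$y{\left(z \right)} = 7 z$
$L = -4$ ($L = \left(-1\right) 6 + 2 = -6 + 2 = -4$)
$J{\left(I \right)} = -4$
$X{\left(A \right)} = 0$ ($X{\left(A \right)} = 0 \cdot 10 = 0$)
$J{\left(r{\left(5,-2 \right)} \right)} X{\left(\sqrt{-6 + y{\left(S \right)}} \right)} = \left(-4\right) 0 = 0$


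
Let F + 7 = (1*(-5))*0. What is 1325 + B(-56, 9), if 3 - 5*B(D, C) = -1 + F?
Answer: 6636/5 ≈ 1327.2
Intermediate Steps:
F = -7 (F = -7 + (1*(-5))*0 = -7 - 5*0 = -7 + 0 = -7)
B(D, C) = 11/5 (B(D, C) = ⅗ - (-1 - 7)/5 = ⅗ - ⅕*(-8) = ⅗ + 8/5 = 11/5)
1325 + B(-56, 9) = 1325 + 11/5 = 6636/5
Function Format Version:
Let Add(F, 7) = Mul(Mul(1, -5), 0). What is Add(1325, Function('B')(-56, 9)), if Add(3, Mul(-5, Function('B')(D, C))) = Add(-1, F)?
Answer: Rational(6636, 5) ≈ 1327.2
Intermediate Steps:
F = -7 (F = Add(-7, Mul(Mul(1, -5), 0)) = Add(-7, Mul(-5, 0)) = Add(-7, 0) = -7)
Function('B')(D, C) = Rational(11, 5) (Function('B')(D, C) = Add(Rational(3, 5), Mul(Rational(-1, 5), Add(-1, -7))) = Add(Rational(3, 5), Mul(Rational(-1, 5), -8)) = Add(Rational(3, 5), Rational(8, 5)) = Rational(11, 5))
Add(1325, Function('B')(-56, 9)) = Add(1325, Rational(11, 5)) = Rational(6636, 5)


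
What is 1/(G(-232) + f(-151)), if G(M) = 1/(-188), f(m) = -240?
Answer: -188/45121 ≈ -0.0041666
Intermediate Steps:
G(M) = -1/188
1/(G(-232) + f(-151)) = 1/(-1/188 - 240) = 1/(-45121/188) = -188/45121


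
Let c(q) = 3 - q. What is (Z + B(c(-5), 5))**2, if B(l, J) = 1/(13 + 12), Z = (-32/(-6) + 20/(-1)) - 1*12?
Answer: 3988009/5625 ≈ 708.98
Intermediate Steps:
Z = -80/3 (Z = (-32*(-1/6) + 20*(-1)) - 12 = (16/3 - 20) - 12 = -44/3 - 12 = -80/3 ≈ -26.667)
B(l, J) = 1/25
(Z + B(c(-5), 5))**2 = (-80/3 + 1/25)**2 = (-1997/75)**2 = 3988009/5625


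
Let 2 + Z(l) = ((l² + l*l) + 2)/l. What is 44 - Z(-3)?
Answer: 158/3 ≈ 52.667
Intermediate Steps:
Z(l) = -2 + (2 + 2*l²)/l (Z(l) = -2 + ((l² + l*l) + 2)/l = -2 + ((l² + l²) + 2)/l = -2 + (2*l² + 2)/l = -2 + (2 + 2*l²)/l)
44 - Z(-3) = 44 - (-2 + 2*(-3) + 2/(-3)) = 44 - (-2 - 6 + 2*(-⅓)) = 44 - (-2 - 6 - ⅔) = 44 - 1*(-26/3) = 44 + 26/3 = 158/3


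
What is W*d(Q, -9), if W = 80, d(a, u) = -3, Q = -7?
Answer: -240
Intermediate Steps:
W*d(Q, -9) = 80*(-3) = -240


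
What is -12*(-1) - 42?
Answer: -30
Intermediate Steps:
-12*(-1) - 42 = 12 - 42 = -30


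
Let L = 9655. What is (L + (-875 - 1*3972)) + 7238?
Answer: 12046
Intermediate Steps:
(L + (-875 - 1*3972)) + 7238 = (9655 + (-875 - 1*3972)) + 7238 = (9655 + (-875 - 3972)) + 7238 = (9655 - 4847) + 7238 = 4808 + 7238 = 12046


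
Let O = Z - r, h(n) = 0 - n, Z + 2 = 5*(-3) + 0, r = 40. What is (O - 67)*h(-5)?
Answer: -620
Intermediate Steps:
Z = -17 (Z = -2 + (5*(-3) + 0) = -2 + (-15 + 0) = -2 - 15 = -17)
h(n) = -n
O = -57 (O = -17 - 1*40 = -17 - 40 = -57)
(O - 67)*h(-5) = (-57 - 67)*(-1*(-5)) = -124*5 = -620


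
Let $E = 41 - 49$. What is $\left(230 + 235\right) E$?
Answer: $-3720$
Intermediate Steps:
$E = -8$
$\left(230 + 235\right) E = \left(230 + 235\right) \left(-8\right) = 465 \left(-8\right) = -3720$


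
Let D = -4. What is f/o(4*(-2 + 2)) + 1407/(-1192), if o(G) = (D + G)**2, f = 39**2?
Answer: 223815/2384 ≈ 93.882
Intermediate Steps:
f = 1521
o(G) = (-4 + G)**2
f/o(4*(-2 + 2)) + 1407/(-1192) = 1521/((-4 + 4*(-2 + 2))**2) + 1407/(-1192) = 1521/((-4 + 4*0)**2) + 1407*(-1/1192) = 1521/((-4 + 0)**2) - 1407/1192 = 1521/((-4)**2) - 1407/1192 = 1521/16 - 1407/1192 = 223815/2384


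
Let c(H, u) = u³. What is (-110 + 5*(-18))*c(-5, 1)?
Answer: -200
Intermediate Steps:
(-110 + 5*(-18))*c(-5, 1) = (-110 + 5*(-18))*1³ = (-110 - 90)*1 = -200*1 = -200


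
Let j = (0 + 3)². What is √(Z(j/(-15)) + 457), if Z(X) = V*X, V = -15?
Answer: √466 ≈ 21.587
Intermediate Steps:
j = 9 (j = 3² = 9)
Z(X) = -15*X
√(Z(j/(-15)) + 457) = √(-135/(-15) + 457) = √(-135*(-1)/15 + 457) = √(-15*(-⅗) + 457) = √(9 + 457) = √466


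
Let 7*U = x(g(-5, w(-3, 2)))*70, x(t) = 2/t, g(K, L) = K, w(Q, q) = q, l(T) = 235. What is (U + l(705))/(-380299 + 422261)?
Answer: 231/41962 ≈ 0.0055050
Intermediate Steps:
U = -4 (U = ((2/(-5))*70)/7 = ((2*(-⅕))*70)/7 = (-⅖*70)/7 = (⅐)*(-28) = -4)
(U + l(705))/(-380299 + 422261) = (-4 + 235)/(-380299 + 422261) = 231/41962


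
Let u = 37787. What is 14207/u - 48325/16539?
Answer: -1591087202/624959193 ≈ -2.5459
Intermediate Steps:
14207/u - 48325/16539 = 14207/37787 - 48325/16539 = -1591087202/624959193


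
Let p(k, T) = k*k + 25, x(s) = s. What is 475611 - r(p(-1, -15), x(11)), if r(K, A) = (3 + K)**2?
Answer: 474770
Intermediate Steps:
p(k, T) = 25 + k**2 (p(k, T) = k**2 + 25 = 25 + k**2)
475611 - r(p(-1, -15), x(11)) = 475611 - (3 + (25 + (-1)**2))**2 = 475611 - (3 + (25 + 1))**2 = 475611 - (3 + 26)**2 = 475611 - 1*29**2 = 475611 - 1*841 = 475611 - 841 = 474770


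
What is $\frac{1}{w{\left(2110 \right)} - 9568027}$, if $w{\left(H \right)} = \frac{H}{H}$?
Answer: $- \frac{1}{9568026} \approx -1.0451 \cdot 10^{-7}$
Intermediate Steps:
$w{\left(H \right)} = 1$
$\frac{1}{w{\left(2110 \right)} - 9568027} = \frac{1}{1 - 9568027} = \frac{1}{-9568026} = - \frac{1}{9568026}$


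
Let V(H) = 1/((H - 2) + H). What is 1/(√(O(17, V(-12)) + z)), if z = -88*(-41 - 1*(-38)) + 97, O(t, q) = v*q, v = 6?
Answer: √60970/4690 ≈ 0.052648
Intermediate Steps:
V(H) = 1/(-2 + 2*H) (V(H) = 1/((-2 + H) + H) = 1/(-2 + 2*H))
O(t, q) = 6*q
z = 361 (z = -88*(-41 + 38) + 97 = -88*(-3) + 97 = 264 + 97 = 361)
1/(√(O(17, V(-12)) + z)) = 1/(√(6*(1/(2*(-1 - 12))) + 361)) = 1/(√(6*((½)/(-13)) + 361)) = 1/(√(6*((½)*(-1/13)) + 361)) = 1/(√(6*(-1/26) + 361)) = 1/(√(-3/13 + 361)) = 1/(√(4690/13)) = 1/(√60970/13) = √60970/4690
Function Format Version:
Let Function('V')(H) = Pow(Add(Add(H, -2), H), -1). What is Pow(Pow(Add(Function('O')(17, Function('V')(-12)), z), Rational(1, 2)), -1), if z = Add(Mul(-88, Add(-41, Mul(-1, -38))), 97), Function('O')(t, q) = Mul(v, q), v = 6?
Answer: Mul(Rational(1, 4690), Pow(60970, Rational(1, 2))) ≈ 0.052648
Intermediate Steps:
Function('V')(H) = Pow(Add(-2, Mul(2, H)), -1) (Function('V')(H) = Pow(Add(Add(-2, H), H), -1) = Pow(Add(-2, Mul(2, H)), -1))
Function('O')(t, q) = Mul(6, q)
z = 361 (z = Add(Mul(-88, Add(-41, 38)), 97) = Add(Mul(-88, -3), 97) = Add(264, 97) = 361)
Pow(Pow(Add(Function('O')(17, Function('V')(-12)), z), Rational(1, 2)), -1) = Pow(Pow(Add(Mul(6, Mul(Rational(1, 2), Pow(Add(-1, -12), -1))), 361), Rational(1, 2)), -1) = Pow(Pow(Add(Mul(6, Mul(Rational(1, 2), Pow(-13, -1))), 361), Rational(1, 2)), -1) = Pow(Pow(Add(Mul(6, Mul(Rational(1, 2), Rational(-1, 13))), 361), Rational(1, 2)), -1) = Pow(Pow(Add(Mul(6, Rational(-1, 26)), 361), Rational(1, 2)), -1) = Pow(Pow(Add(Rational(-3, 13), 361), Rational(1, 2)), -1) = Pow(Pow(Rational(4690, 13), Rational(1, 2)), -1) = Pow(Mul(Rational(1, 13), Pow(60970, Rational(1, 2))), -1) = Mul(Rational(1, 4690), Pow(60970, Rational(1, 2)))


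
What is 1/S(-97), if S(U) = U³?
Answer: -1/912673 ≈ -1.0957e-6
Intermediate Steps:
1/S(-97) = 1/((-97)³) = 1/(-912673) = -1/912673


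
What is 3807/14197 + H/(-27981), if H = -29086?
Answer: 519457609/397246257 ≈ 1.3076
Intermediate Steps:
3807/14197 + H/(-27981) = 3807/14197 - 29086/(-27981) = 3807*(1/14197) - 29086*(-1/27981) = 3807/14197 + 29086/27981 = 519457609/397246257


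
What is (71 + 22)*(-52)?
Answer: -4836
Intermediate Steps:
(71 + 22)*(-52) = 93*(-52) = -4836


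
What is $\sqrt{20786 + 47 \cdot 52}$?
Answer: $\sqrt{23230} \approx 152.41$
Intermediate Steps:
$\sqrt{20786 + 47 \cdot 52} = \sqrt{20786 + 2444} = \sqrt{23230}$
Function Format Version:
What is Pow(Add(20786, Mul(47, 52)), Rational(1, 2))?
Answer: Pow(23230, Rational(1, 2)) ≈ 152.41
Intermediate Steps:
Pow(Add(20786, Mul(47, 52)), Rational(1, 2)) = Pow(Add(20786, 2444), Rational(1, 2)) = Pow(23230, Rational(1, 2))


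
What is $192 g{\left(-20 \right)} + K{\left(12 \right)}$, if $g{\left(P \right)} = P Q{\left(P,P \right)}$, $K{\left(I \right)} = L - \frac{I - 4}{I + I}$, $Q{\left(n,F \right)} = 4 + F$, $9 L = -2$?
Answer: $\frac{552955}{9} \approx 61439.0$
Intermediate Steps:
$L = - \frac{2}{9}$ ($L = \frac{1}{9} \left(-2\right) = - \frac{2}{9} \approx -0.22222$)
$K{\left(I \right)} = - \frac{2}{9} - \frac{-4 + I}{2 I}$ ($K{\left(I \right)} = - \frac{2}{9} - \frac{I - 4}{I + I} = - \frac{2}{9} - \frac{-4 + I}{2 I}$)
$g{\left(P \right)} = P \left(4 + P\right)$
$192 g{\left(-20 \right)} + K{\left(12 \right)} = 192 \left(- 20 \left(4 - 20\right)\right) - \left(\frac{13}{18} - \frac{2}{12}\right) = 192 \left(\left(-20\right) \left(-16\right)\right) + \left(- \frac{13}{18} + 2 \cdot \frac{1}{12}\right) = 192 \cdot 320 + \left(- \frac{13}{18} + \frac{1}{6}\right) = 61440 - \frac{5}{9} = \frac{552955}{9}$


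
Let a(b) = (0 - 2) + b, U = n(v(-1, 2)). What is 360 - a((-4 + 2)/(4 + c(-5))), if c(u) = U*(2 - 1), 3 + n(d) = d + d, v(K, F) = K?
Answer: 360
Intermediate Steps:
n(d) = -3 + 2*d (n(d) = -3 + (d + d) = -3 + 2*d)
U = -5 (U = -3 + 2*(-1) = -3 - 2 = -5)
c(u) = -5 (c(u) = -5*(2 - 1) = -5*1 = -5)
a(b) = -2 + b
360 - a((-4 + 2)/(4 + c(-5))) = 360 - (-2 + (-4 + 2)/(4 - 5)) = 360 - (-2 - 2/(-1)) = 360 - (-2 - 2*(-1)) = 360 - (-2 + 2) = 360 - 1*0 = 360 + 0 = 360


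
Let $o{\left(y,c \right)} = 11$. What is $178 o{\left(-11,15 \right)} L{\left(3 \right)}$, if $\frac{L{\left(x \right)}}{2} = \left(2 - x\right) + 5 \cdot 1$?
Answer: $15664$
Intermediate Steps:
$L{\left(x \right)} = 14 - 2 x$ ($L{\left(x \right)} = 2 \left(\left(2 - x\right) + 5 \cdot 1\right) = 2 \left(\left(2 - x\right) + 5\right) = 2 \left(7 - x\right) = 14 - 2 x$)
$178 o{\left(-11,15 \right)} L{\left(3 \right)} = 178 \cdot 11 \left(14 - 6\right) = 1958 \left(14 - 6\right) = 1958 \cdot 8 = 15664$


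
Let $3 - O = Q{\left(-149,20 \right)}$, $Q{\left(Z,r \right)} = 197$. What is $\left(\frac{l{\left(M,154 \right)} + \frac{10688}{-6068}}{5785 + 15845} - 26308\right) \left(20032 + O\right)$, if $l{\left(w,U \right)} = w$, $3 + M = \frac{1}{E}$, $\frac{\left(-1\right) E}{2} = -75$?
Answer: $- \frac{183480977991333061}{351564750} \approx -5.219 \cdot 10^{8}$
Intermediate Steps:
$E = 150$ ($E = \left(-2\right) \left(-75\right) = 150$)
$M = - \frac{449}{150}$ ($M = -3 + \frac{1}{150} = - \frac{449}{150} \approx -2.9933$)
$O = -194$ ($O = 3 - 197 = -194$)
$\left(\frac{l{\left(M,154 \right)} + \frac{10688}{-6068}}{5785 + 15845} - 26308\right) \left(20032 + O\right) = \left(\frac{- \frac{449}{150} + \frac{10688}{-6068}}{5785 + 15845} - 26308\right) \left(20032 - 194\right) = \left(\frac{- \frac{449}{150} + 10688 \left(- \frac{1}{6068}\right)}{21630} - 26308\right) 19838 = \left(\left(- \frac{449}{150} - \frac{2672}{1517}\right) \frac{1}{21630} - 26308\right) 19838 = \left(\left(- \frac{1081933}{227550}\right) \frac{1}{21630} - 26308\right) 19838 = \left(- \frac{1081933}{4921906500} - 26308\right) 19838 = \left(- \frac{129485517283933}{4921906500}\right) 19838 = - \frac{183480977991333061}{351564750}$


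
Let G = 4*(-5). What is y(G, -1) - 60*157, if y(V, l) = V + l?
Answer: -9441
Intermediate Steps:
G = -20
y(G, -1) - 60*157 = (-20 - 1) - 60*157 = -21 - 9420 = -9441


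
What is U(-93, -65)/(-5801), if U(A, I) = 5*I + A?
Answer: 418/5801 ≈ 0.072057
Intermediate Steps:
U(A, I) = A + 5*I
U(-93, -65)/(-5801) = (-93 + 5*(-65))/(-5801) = (-93 - 325)*(-1/5801) = -418*(-1/5801) = 418/5801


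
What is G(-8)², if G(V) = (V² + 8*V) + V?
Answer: 64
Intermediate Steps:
G(V) = V² + 9*V
G(-8)² = (-8*(9 - 8))² = (-8*1)² = (-8)² = 64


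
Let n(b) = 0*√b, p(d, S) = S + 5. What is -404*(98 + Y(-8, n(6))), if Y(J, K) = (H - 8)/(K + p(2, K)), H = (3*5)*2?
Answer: -206848/5 ≈ -41370.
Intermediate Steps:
p(d, S) = 5 + S
H = 30 (H = 15*2 = 30)
n(b) = 0
Y(J, K) = 22/(5 + 2*K) (Y(J, K) = (30 - 8)/(K + (5 + K)) = 22/(5 + 2*K))
-404*(98 + Y(-8, n(6))) = -404*(98 + 22/(5 + 2*0)) = -404*(98 + 22/(5 + 0)) = -404*(98 + 22/5) = -404*512/5 = -206848/5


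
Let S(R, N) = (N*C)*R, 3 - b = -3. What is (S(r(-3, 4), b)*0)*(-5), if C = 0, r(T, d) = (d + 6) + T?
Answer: 0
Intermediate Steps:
r(T, d) = 6 + T + d (r(T, d) = (6 + d) + T = 6 + T + d)
b = 6 (b = 3 - 1*(-3) = 3 + 3 = 6)
S(R, N) = 0 (S(R, N) = (N*0)*R = 0*R = 0)
(S(r(-3, 4), b)*0)*(-5) = (0*0)*(-5) = 0*(-5) = 0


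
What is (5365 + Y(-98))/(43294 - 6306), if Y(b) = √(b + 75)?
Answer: 5365/36988 + I*√23/36988 ≈ 0.14505 + 0.00012966*I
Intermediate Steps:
Y(b) = √(75 + b)
(5365 + Y(-98))/(43294 - 6306) = (5365 + √(75 - 98))/(43294 - 6306) = (5365 + √(-23))/36988 = (5365 + I*√23)*(1/36988) = 5365/36988 + I*√23/36988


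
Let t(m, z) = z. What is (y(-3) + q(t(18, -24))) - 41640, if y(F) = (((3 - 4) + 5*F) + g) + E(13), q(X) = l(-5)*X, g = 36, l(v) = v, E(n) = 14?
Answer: -41486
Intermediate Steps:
q(X) = -5*X
y(F) = 49 + 5*F (y(F) = (((3 - 4) + 5*F) + 36) + 14 = ((-1 + 5*F) + 36) + 14 = (35 + 5*F) + 14 = 49 + 5*F)
(y(-3) + q(t(18, -24))) - 41640 = ((49 + 5*(-3)) - 5*(-24)) - 41640 = ((49 - 15) + 120) - 41640 = (34 + 120) - 41640 = 154 - 41640 = -41486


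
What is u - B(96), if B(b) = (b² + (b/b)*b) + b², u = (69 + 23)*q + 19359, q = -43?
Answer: -3125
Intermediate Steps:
u = 15403 (u = (69 + 23)*(-43) + 19359 = 92*(-43) + 19359 = -3956 + 19359 = 15403)
B(b) = b + 2*b² (B(b) = (b² + 1*b) + b² = (b² + b) + b² = (b + b²) + b² = b + 2*b²)
u - B(96) = 15403 - 96*(1 + 2*96) = 15403 - 96*(1 + 192) = 15403 - 96*193 = 15403 - 1*18528 = 15403 - 18528 = -3125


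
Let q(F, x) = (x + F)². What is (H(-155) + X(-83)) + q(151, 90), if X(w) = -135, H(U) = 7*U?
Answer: 56861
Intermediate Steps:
q(F, x) = (F + x)²
(H(-155) + X(-83)) + q(151, 90) = (7*(-155) - 135) + (151 + 90)² = (-1085 - 135) + 241² = -1220 + 58081 = 56861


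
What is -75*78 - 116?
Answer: -5966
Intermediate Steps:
-75*78 - 116 = -5850 - 116 = -5966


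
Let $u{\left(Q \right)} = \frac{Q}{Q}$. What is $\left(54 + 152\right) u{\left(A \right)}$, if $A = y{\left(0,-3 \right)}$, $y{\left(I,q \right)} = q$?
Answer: $206$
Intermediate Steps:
$A = -3$
$u{\left(Q \right)} = 1$
$\left(54 + 152\right) u{\left(A \right)} = \left(54 + 152\right) 1 = 206 \cdot 1 = 206$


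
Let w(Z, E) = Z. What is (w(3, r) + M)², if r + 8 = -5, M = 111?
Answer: 12996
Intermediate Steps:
r = -13 (r = -8 - 5 = -13)
(w(3, r) + M)² = (3 + 111)² = 114² = 12996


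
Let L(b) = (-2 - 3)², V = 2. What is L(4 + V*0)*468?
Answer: 11700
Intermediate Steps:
L(b) = 25 (L(b) = (-5)² = 25)
L(4 + V*0)*468 = 25*468 = 11700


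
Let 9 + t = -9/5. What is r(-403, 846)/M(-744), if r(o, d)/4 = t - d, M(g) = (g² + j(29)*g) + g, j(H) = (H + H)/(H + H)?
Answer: -51/8215 ≈ -0.0062082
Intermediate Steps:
j(H) = 1 (j(H) = (2*H)/((2*H)) = (2*H)*(1/(2*H)) = 1)
t = -54/5 (t = -9 - 9/5 = -54/5 ≈ -10.800)
M(g) = g² + 2*g (M(g) = (g² + 1*g) + g = (g² + g) + g = (g + g²) + g = g² + 2*g)
r(o, d) = -216/5 - 4*d (r(o, d) = 4*(-54/5 - d) = -216/5 - 4*d)
r(-403, 846)/M(-744) = (-216/5 - 4*846)/((-744*(2 - 744))) = (-216/5 - 3384)/((-744*(-742))) = -17136/5/552048 = -17136/5*1/552048 = -51/8215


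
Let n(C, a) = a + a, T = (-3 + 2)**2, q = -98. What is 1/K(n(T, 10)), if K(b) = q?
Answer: -1/98 ≈ -0.010204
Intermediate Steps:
T = 1 (T = (-1)**2 = 1)
n(C, a) = 2*a
K(b) = -98
1/K(n(T, 10)) = 1/(-98) = -1/98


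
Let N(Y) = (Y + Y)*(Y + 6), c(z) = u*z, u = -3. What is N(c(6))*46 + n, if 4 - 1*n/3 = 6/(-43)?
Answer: 855030/43 ≈ 19884.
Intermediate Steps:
n = 534/43 (n = 12 - 18/(-43) = 12 - 18*(-1)/43 = 12 - 3*(-6/43) = 12 + 18/43 = 534/43 ≈ 12.419)
c(z) = -3*z
N(Y) = 2*Y*(6 + Y) (N(Y) = (2*Y)*(6 + Y) = 2*Y*(6 + Y))
N(c(6))*46 + n = (2*(-3*6)*(6 - 3*6))*46 + 534/43 = (2*(-18)*(6 - 18))*46 + 534/43 = (2*(-18)*(-12))*46 + 534/43 = 432*46 + 534/43 = 19872 + 534/43 = 855030/43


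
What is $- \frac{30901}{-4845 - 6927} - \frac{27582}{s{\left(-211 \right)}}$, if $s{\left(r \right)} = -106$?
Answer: $\frac{163985405}{623916} \approx 262.83$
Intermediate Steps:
$- \frac{30901}{-4845 - 6927} - \frac{27582}{s{\left(-211 \right)}} = - \frac{30901}{-4845 - 6927} - \frac{27582}{-106} = - \frac{30901}{-4845 - 6927} - - \frac{13791}{53} = - \frac{30901}{-11772} + \frac{13791}{53} = \left(-30901\right) \left(- \frac{1}{11772}\right) + \frac{13791}{53} = \frac{30901}{11772} + \frac{13791}{53} = \frac{163985405}{623916}$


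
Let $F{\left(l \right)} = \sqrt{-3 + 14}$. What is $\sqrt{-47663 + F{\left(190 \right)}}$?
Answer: $\sqrt{-47663 + \sqrt{11}} \approx 218.31 i$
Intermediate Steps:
$F{\left(l \right)} = \sqrt{11}$
$\sqrt{-47663 + F{\left(190 \right)}} = \sqrt{-47663 + \sqrt{11}}$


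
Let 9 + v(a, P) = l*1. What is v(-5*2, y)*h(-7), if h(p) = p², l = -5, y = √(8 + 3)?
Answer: -686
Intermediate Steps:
y = √11 ≈ 3.3166
v(a, P) = -14 (v(a, P) = -9 - 5*1 = -9 - 5 = -14)
v(-5*2, y)*h(-7) = -14*(-7)² = -14*49 = -686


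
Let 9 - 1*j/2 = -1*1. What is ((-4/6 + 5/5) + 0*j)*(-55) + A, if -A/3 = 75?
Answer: -730/3 ≈ -243.33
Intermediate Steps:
A = -225 (A = -3*75 = -225)
j = 20 (j = 18 - (-2) = 18 - 2*(-1) = 18 + 2 = 20)
((-4/6 + 5/5) + 0*j)*(-55) + A = ((-4/6 + 5/5) + 0*20)*(-55) - 225 = ((-4*⅙ + 5*(⅕)) + 0)*(-55) - 225 = ((-⅔ + 1) + 0)*(-55) - 225 = (⅓ + 0)*(-55) - 225 = (⅓)*(-55) - 225 = -55/3 - 225 = -730/3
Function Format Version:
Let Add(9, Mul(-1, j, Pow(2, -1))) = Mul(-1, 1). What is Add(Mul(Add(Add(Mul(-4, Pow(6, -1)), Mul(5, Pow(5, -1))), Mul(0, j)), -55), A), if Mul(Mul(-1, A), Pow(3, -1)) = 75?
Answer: Rational(-730, 3) ≈ -243.33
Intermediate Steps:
A = -225 (A = Mul(-3, 75) = -225)
j = 20 (j = Add(18, Mul(-2, Mul(-1, 1))) = Add(18, Mul(-2, -1)) = Add(18, 2) = 20)
Add(Mul(Add(Add(Mul(-4, Pow(6, -1)), Mul(5, Pow(5, -1))), Mul(0, j)), -55), A) = Add(Mul(Add(Add(Mul(-4, Pow(6, -1)), Mul(5, Pow(5, -1))), Mul(0, 20)), -55), -225) = Add(Mul(Add(Add(Mul(-4, Rational(1, 6)), Mul(5, Rational(1, 5))), 0), -55), -225) = Add(Mul(Add(Add(Rational(-2, 3), 1), 0), -55), -225) = Add(Mul(Add(Rational(1, 3), 0), -55), -225) = Add(Mul(Rational(1, 3), -55), -225) = Add(Rational(-55, 3), -225) = Rational(-730, 3)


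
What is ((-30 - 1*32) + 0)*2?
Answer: -124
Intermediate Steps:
((-30 - 1*32) + 0)*2 = ((-30 - 32) + 0)*2 = (-62 + 0)*2 = -62*2 = -124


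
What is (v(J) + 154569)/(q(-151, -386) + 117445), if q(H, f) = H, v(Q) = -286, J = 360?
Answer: 154283/117294 ≈ 1.3154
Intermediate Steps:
(v(J) + 154569)/(q(-151, -386) + 117445) = (-286 + 154569)/(-151 + 117445) = 154283/117294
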